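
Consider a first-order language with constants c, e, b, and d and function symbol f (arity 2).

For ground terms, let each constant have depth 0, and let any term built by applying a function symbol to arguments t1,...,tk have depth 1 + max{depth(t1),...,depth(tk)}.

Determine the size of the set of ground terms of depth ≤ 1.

Write N_k for the number of ground terms of depth ≤ k. A term of depth ≤ k is either a constant or a function symbol applied to arguments of depth ≤ k−1, so N_k = 4 + N_{k-1}^2.
N_0 = 4
N_1 = 4 + 4^2 = 20

20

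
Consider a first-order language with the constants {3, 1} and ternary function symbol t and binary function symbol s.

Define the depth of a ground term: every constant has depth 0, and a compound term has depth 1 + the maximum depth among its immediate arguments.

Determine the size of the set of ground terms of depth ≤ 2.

2942

If N_k denotes the number of depth-≤k ground terms, the 2 constants give N_0 = 2, and each function symbol of arity r contributes N_{k-1}^r new terms at level k: N_k = 2 + N_{k-1}^3 + N_{k-1}^2.
N_0 = 2
N_1 = 2 + 2^3 + 2^2 = 14
N_2 = 2 + 14^3 + 14^2 = 2942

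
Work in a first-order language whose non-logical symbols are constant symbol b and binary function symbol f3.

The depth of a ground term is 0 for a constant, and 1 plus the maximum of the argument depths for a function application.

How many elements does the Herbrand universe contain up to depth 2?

5

Let N_k = |{terms of depth ≤ k}|. Then N_0 = 1 and N_k = 1 + N_{k-1}^2 for k ≥ 1 (one summand per function symbol, arity giving the exponent).
N_0 = 1
N_1 = 1 + 1^2 = 2
N_2 = 1 + 2^2 = 5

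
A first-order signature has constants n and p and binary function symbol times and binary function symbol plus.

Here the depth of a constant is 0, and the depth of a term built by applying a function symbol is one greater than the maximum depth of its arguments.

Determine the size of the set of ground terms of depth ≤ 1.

Count level by level. With function symbols times/2, plus/2, the terms of depth ≤ k are the 2 constants together with each function applied to depth-≤(k−1) tuples, so N_k = 2 + N_{k-1}^2 + N_{k-1}^2.
N_0 = 2
N_1 = 2 + 2^2 + 2^2 = 10
Explicitly: n, p, times(n, n), times(n, p), times(p, n), times(p, p), plus(n, n), plus(n, p), plus(p, n), plus(p, p).

10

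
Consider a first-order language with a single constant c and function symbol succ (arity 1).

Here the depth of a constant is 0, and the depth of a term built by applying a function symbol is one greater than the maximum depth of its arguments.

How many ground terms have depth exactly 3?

1

If N_k denotes the number of depth-≤k ground terms, the 1 constant gives N_0 = 1, and each function symbol of arity r contributes N_{k-1}^r new terms at level k: N_k = 1 + N_{k-1}.
N_0 = 1
N_1 = 1 + 1 = 2
N_2 = 1 + 2 = 3
N_3 = 1 + 3 = 4
Terms of depth exactly 3: N_3 − N_2 = 4 − 3 = 1.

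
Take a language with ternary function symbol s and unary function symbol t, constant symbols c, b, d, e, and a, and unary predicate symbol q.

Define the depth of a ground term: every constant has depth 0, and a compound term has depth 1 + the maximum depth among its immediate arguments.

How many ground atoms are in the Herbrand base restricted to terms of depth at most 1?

First count ground terms of depth ≤ 1.
Let N_k = |{terms of depth ≤ k}|. Then N_0 = 5 and N_k = 5 + N_{k-1}^3 + N_{k-1} for k ≥ 1 (one summand per function symbol, arity giving the exponent).
N_0 = 5
N_1 = 5 + 5^3 + 5 = 135
So |H| = 135.
A ground atom is a predicate applied to a tuple of terms from H, so the count is the sum over predicates of |H|^arity:
  q: 135
Total ground atoms: 135.

135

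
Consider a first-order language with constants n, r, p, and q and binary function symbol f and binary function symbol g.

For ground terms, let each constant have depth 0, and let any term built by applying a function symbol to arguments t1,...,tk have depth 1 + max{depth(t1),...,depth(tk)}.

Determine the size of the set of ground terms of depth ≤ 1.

36

Let N_k count ground terms of depth at most k. Each non-constant term of depth ≤ k is some function symbol applied to depth-≤(k−1) arguments, giving N_k = 4 + N_{k-1}^2 + N_{k-1}^2.
N_0 = 4
N_1 = 4 + 4^2 + 4^2 = 36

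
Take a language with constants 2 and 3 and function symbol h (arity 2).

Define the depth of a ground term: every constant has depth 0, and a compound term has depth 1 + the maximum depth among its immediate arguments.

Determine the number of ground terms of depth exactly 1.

Let N_k = |{terms of depth ≤ k}|. Then N_0 = 2 and N_k = 2 + N_{k-1}^2 for k ≥ 1 (one summand per function symbol, arity giving the exponent).
N_0 = 2
N_1 = 2 + 2^2 = 6
Terms of depth exactly 1: N_1 − N_0 = 6 − 2 = 4.

4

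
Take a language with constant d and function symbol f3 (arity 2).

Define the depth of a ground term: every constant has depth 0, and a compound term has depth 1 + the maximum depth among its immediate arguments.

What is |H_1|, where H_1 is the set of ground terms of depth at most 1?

Let N_k = |{terms of depth ≤ k}|. Then N_0 = 1 and N_k = 1 + N_{k-1}^2 for k ≥ 1 (one summand per function symbol, arity giving the exponent).
N_0 = 1
N_1 = 1 + 1^2 = 2
Explicitly: d, f3(d, d).

2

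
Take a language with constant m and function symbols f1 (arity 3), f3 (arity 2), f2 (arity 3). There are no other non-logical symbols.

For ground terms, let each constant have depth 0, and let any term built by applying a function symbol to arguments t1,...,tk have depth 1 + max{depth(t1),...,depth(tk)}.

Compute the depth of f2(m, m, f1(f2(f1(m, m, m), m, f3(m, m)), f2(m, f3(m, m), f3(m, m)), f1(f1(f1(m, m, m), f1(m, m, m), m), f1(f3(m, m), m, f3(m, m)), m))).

depth(f1(m, m, m)) = 1 + max(0, 0, 0) = 1
depth(f3(m, m)) = 1 + max(0, 0) = 1
depth(f2(f1(m, m, m), m, f3(m, m))) = 1 + max(1, 0, 1) = 2
depth(f2(m, f3(m, m), f3(m, m))) = 1 + max(0, 1, 1) = 2
depth(f1(f1(m, m, m), f1(m, m, m), m)) = 1 + max(1, 1, 0) = 2
depth(f1(f3(m, m), m, f3(m, m))) = 1 + max(1, 0, 1) = 2
depth(f1(f1(f1(m, m, m), f1(m, m, m), m), f1(f3(m, m), m, f3(m, m)), m)) = 1 + max(2, 2, 0) = 3
depth(f1(f2(f1(m, m, m), m, f3(m, m)), f2(m, f3(m, m), f3(m, m)), f1(f1(f1(m, m, m), f1(m, m, m), m), f1(f3(m, m), m, f3(m, m)), m))) = 1 + max(2, 2, 3) = 4
depth(f2(m, m, f1(f2(f1(m, m, m), m, f3(m, m)), f2(m, f3(m, m), f3(m, m)), f1(f1(f1(m, m, m), f1(m, m, m), m), f1(f3(m, m), m, f3(m, m)), m)))) = 1 + max(0, 0, 4) = 5

5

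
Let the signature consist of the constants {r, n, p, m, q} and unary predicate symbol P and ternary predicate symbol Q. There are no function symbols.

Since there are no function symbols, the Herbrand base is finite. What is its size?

With no function symbols, the Herbrand universe is just the 5 constants.
Ground atoms per predicate: P: 5, Q: 5^3 = 125.
Herbrand base size = 5 + 125 = 130.

130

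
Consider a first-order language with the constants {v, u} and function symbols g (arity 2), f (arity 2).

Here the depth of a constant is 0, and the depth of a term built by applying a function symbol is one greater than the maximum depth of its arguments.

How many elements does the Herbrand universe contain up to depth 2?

If N_k denotes the number of depth-≤k ground terms, the 2 constants give N_0 = 2, and each function symbol of arity r contributes N_{k-1}^r new terms at level k: N_k = 2 + N_{k-1}^2 + N_{k-1}^2.
N_0 = 2
N_1 = 2 + 2^2 + 2^2 = 10
N_2 = 2 + 10^2 + 10^2 = 202

202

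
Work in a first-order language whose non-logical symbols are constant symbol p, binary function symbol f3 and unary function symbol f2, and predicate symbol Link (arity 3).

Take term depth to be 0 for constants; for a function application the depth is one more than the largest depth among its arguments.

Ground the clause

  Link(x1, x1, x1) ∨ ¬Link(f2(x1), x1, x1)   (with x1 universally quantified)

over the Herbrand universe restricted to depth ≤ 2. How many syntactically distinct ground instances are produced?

Ground terms of depth ≤ 2:
  Count level by level. With function symbols f3/2, f2/1, the terms of depth ≤ k are the 1 constant together with each function applied to depth-≤(k−1) tuples, so N_k = 1 + N_{k-1}^2 + N_{k-1}.
  N_0 = 1
  N_1 = 1 + 1^2 + 1 = 3
  N_2 = 1 + 3^2 + 3 = 13
So there are 13 ground terms available for substitution.
The variable x1 ranges independently over the available ground terms, and distinct assignments produce distinct instances.
Number of ground instances = 13.

13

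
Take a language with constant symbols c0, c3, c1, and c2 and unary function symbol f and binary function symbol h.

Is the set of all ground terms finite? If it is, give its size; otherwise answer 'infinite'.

infinite

The signature has at least one function symbol (f, arity 1) and at least one constant (c0).
Iterating f gives infinitely many distinct ground terms: c0, f(c0), f(f(c0)), ...
So the Herbrand universe is infinite.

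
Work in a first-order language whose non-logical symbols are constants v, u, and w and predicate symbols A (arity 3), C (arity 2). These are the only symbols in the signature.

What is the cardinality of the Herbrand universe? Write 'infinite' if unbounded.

There are no function symbols, so every ground term is one of the 3 constants.
The Herbrand universe is {v, u, w}, which is finite with 3 elements.

3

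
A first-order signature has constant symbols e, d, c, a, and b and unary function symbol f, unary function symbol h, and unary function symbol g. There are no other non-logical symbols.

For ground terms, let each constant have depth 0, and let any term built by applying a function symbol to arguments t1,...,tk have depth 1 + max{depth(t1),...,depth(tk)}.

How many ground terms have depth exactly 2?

45

If N_k denotes the number of depth-≤k ground terms, the 5 constants give N_0 = 5, and each function symbol of arity r contributes N_{k-1}^r new terms at level k: N_k = 5 + N_{k-1} + N_{k-1} + N_{k-1}.
N_0 = 5
N_1 = 5 + 5 + 5 + 5 = 20
N_2 = 5 + 20 + 20 + 20 = 65
Terms of depth exactly 2: N_2 − N_1 = 65 − 20 = 45.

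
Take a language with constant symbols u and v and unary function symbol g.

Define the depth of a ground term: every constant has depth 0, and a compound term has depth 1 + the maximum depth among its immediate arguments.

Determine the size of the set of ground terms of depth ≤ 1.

If N_k denotes the number of depth-≤k ground terms, the 2 constants give N_0 = 2, and each function symbol of arity r contributes N_{k-1}^r new terms at level k: N_k = 2 + N_{k-1}.
N_0 = 2
N_1 = 2 + 2 = 4
Explicitly: u, v, g(u), g(v).

4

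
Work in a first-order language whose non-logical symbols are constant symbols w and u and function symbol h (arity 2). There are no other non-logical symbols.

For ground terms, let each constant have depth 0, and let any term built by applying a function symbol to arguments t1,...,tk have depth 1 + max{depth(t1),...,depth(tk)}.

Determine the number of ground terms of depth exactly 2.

32

Let N_k = |{terms of depth ≤ k}|. Then N_0 = 2 and N_k = 2 + N_{k-1}^2 for k ≥ 1 (one summand per function symbol, arity giving the exponent).
N_0 = 2
N_1 = 2 + 2^2 = 6
N_2 = 2 + 6^2 = 38
Terms of depth exactly 2: N_2 − N_1 = 38 − 6 = 32.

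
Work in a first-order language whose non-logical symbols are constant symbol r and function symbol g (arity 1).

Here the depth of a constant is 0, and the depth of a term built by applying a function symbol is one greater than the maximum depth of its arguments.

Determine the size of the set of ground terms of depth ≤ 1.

2

If N_k denotes the number of depth-≤k ground terms, the 1 constant gives N_0 = 1, and each function symbol of arity r contributes N_{k-1}^r new terms at level k: N_k = 1 + N_{k-1}.
N_0 = 1
N_1 = 1 + 1 = 2
Explicitly: r, g(r).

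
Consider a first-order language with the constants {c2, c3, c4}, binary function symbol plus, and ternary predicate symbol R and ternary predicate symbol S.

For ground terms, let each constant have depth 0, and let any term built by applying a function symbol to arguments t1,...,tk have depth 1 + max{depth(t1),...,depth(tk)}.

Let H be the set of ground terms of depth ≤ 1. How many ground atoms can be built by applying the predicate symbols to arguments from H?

First count ground terms of depth ≤ 1.
Let N_k count ground terms of depth at most k. Each non-constant term of depth ≤ k is some function symbol applied to depth-≤(k−1) arguments, giving N_k = 3 + N_{k-1}^2.
N_0 = 3
N_1 = 3 + 3^2 = 12
Explicitly: c2, c3, c4, plus(c2, c2), plus(c2, c3), plus(c2, c4), plus(c3, c2), plus(c3, c3), plus(c3, c4), plus(c4, c2), plus(c4, c3), plus(c4, c4).
So |H| = 12.
A ground atom is a predicate applied to a tuple of terms from H, so the count is the sum over predicates of |H|^arity:
  R: 12^3 = 1728;  S: 12^3 = 1728
Total ground atoms: 1728 + 1728 = 3456.

3456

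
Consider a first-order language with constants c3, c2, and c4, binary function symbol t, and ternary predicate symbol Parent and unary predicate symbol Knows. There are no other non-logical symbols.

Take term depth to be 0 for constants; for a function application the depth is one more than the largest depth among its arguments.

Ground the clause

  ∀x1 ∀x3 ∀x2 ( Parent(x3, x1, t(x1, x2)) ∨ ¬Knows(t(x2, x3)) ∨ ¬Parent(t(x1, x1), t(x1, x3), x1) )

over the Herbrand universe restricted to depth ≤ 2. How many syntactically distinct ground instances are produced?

Ground terms of depth ≤ 2:
  Let N_k = |{terms of depth ≤ k}|. Then N_0 = 3 and N_k = 3 + N_{k-1}^2 for k ≥ 1 (one summand per function symbol, arity giving the exponent).
  N_0 = 3
  N_1 = 3 + 3^2 = 12
  N_2 = 3 + 12^2 = 147
So there are 147 ground terms available for substitution.
The clause has 3 distinct variables (x1, x3, x2), each appearing in the body. In the free term algebra distinct substitutions yield syntactically distinct ground instances.
Number of ground instances = 147^3 = 3176523.

3176523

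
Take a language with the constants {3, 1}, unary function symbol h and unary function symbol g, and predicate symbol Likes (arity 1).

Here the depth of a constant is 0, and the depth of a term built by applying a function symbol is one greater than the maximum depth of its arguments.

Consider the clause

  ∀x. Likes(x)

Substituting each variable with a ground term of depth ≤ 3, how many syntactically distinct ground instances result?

Ground terms of depth ≤ 3:
  Let N_k count ground terms of depth at most k. Each non-constant term of depth ≤ k is some function symbol applied to depth-≤(k−1) arguments, giving N_k = 2 + N_{k-1} + N_{k-1}.
  N_0 = 2
  N_1 = 2 + 2 + 2 = 6
  N_2 = 2 + 6 + 6 = 14
  N_3 = 2 + 14 + 14 = 30
So there are 30 ground terms available for substitution.
There is 1 variable to instantiate (x),  occurring in at least one literal, so different choices give different ground instances.
Number of ground instances = 30.

30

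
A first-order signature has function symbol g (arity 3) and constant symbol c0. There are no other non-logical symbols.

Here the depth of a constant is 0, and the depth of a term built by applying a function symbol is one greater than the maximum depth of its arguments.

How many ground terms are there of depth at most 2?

Let N_k = |{terms of depth ≤ k}|. Then N_0 = 1 and N_k = 1 + N_{k-1}^3 for k ≥ 1 (one summand per function symbol, arity giving the exponent).
N_0 = 1
N_1 = 1 + 1^3 = 2
N_2 = 1 + 2^3 = 9

9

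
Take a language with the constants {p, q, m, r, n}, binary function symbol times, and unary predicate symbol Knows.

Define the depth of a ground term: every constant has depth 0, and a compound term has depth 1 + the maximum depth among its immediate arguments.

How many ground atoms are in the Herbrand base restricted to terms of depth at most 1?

30

First count ground terms of depth ≤ 1.
Write N_k for the number of ground terms of depth ≤ k. A term of depth ≤ k is either a constant or a function symbol applied to arguments of depth ≤ k−1, so N_k = 5 + N_{k-1}^2.
N_0 = 5
N_1 = 5 + 5^2 = 30
So |H| = 30.
Ground atoms are formed by filling each argument slot of a predicate with a term from H, so an r-ary predicate gives |H|^r atoms:
  Knows: 30
Total ground atoms: 30.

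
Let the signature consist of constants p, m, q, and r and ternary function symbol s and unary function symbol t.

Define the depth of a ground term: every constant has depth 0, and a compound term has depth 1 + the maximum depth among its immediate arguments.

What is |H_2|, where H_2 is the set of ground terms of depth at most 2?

373324

Write N_k for the number of ground terms of depth ≤ k. A term of depth ≤ k is either a constant or a function symbol applied to arguments of depth ≤ k−1, so N_k = 4 + N_{k-1}^3 + N_{k-1}.
N_0 = 4
N_1 = 4 + 4^3 + 4 = 72
N_2 = 4 + 72^3 + 72 = 373324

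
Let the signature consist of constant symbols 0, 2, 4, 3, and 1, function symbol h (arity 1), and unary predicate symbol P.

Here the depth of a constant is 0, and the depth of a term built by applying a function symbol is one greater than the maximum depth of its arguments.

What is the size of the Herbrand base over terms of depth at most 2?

15

First count ground terms of depth ≤ 2.
If N_k denotes the number of depth-≤k ground terms, the 5 constants give N_0 = 5, and each function symbol of arity r contributes N_{k-1}^r new terms at level k: N_k = 5 + N_{k-1}.
N_0 = 5
N_1 = 5 + 5 = 10
N_2 = 5 + 10 = 15
So |H| = 15.
Ground atoms are formed by filling each argument slot of a predicate with a term from H, so an r-ary predicate gives |H|^r atoms:
  P: 15
Total ground atoms: 15.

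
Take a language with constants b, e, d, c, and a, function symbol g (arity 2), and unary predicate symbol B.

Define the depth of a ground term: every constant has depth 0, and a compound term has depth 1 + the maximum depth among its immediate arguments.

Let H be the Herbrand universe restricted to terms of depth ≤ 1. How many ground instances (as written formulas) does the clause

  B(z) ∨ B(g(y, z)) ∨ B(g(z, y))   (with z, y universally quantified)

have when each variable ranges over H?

Ground terms of depth ≤ 1:
  Write N_k for the number of ground terms of depth ≤ k. A term of depth ≤ k is either a constant or a function symbol applied to arguments of depth ≤ k−1, so N_k = 5 + N_{k-1}^2.
  N_0 = 5
  N_1 = 5 + 5^2 = 30
So there are 30 ground terms available for substitution.
Each of z, y ranges independently over the available ground terms, and distinct assignments produce distinct instances.
Number of ground instances = 30^2 = 900.

900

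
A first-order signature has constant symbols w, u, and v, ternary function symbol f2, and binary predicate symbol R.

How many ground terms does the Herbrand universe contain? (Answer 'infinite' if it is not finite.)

The signature has at least one function symbol (f2, arity 3) and at least one constant (w).
Iterating f2 gives infinitely many distinct ground terms: w, f2(w, w, w), f2(f2(w, w, w), f2(w, w, w), f2(w, w, w)), ...
So the Herbrand universe is infinite.

infinite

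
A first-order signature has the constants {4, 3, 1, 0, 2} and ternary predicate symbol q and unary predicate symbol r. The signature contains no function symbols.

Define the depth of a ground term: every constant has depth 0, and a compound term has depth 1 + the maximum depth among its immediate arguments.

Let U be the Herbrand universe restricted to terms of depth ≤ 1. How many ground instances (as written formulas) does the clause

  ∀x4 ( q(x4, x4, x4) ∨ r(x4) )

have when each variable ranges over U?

Ground terms of depth ≤ 1:
  With no function symbols every ground term is a constant, so there are exactly 5 ground terms at every depth bound.
  N_0 = 5
  N_1 = 5
So there are 5 ground terms available for substitution.
The variable x4 ranges independently over the available ground terms, and distinct assignments produce distinct instances.
Number of ground instances = 5.

5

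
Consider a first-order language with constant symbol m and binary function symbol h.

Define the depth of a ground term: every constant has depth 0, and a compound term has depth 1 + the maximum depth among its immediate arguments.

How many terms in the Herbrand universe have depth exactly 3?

Let N_k = |{terms of depth ≤ k}|. Then N_0 = 1 and N_k = 1 + N_{k-1}^2 for k ≥ 1 (one summand per function symbol, arity giving the exponent).
N_0 = 1
N_1 = 1 + 1^2 = 2
N_2 = 1 + 2^2 = 5
N_3 = 1 + 5^2 = 26
Terms of depth exactly 3: N_3 − N_2 = 26 − 5 = 21.

21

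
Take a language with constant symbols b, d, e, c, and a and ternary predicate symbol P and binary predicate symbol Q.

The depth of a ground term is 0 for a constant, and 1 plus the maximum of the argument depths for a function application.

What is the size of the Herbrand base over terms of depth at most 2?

150

First count ground terms of depth ≤ 2.
With no function symbols every ground term is a constant, so there are exactly 5 ground terms at every depth bound.
N_0 = 5
N_1 = 5
N_2 = 5
Explicitly: b, d, e, c, a.
So |H| = 5.
For each predicate symbol, the number of ground atoms is |H| raised to its arity; summing:
  P: 5^3 = 125;  Q: 5^2 = 25
Total ground atoms: 125 + 25 = 150.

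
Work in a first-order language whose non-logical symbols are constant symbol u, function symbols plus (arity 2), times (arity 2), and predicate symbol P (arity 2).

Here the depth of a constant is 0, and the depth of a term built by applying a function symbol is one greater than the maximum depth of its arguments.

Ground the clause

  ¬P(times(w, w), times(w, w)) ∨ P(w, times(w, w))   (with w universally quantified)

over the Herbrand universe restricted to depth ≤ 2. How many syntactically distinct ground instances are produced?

19

Ground terms of depth ≤ 2:
  Write N_k for the number of ground terms of depth ≤ k. A term of depth ≤ k is either a constant or a function symbol applied to arguments of depth ≤ k−1, so N_k = 1 + N_{k-1}^2 + N_{k-1}^2.
  N_0 = 1
  N_1 = 1 + 1^2 + 1^2 = 3
  N_2 = 1 + 3^2 + 3^2 = 19
So there are 19 ground terms available for substitution.
The variable w ranges independently over the available ground terms, and distinct assignments produce distinct instances.
Number of ground instances = 19.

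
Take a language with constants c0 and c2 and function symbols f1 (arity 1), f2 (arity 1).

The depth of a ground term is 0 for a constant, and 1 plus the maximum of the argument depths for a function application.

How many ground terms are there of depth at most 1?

6

If N_k denotes the number of depth-≤k ground terms, the 2 constants give N_0 = 2, and each function symbol of arity r contributes N_{k-1}^r new terms at level k: N_k = 2 + N_{k-1} + N_{k-1}.
N_0 = 2
N_1 = 2 + 2 + 2 = 6
Explicitly: c0, c2, f1(c0), f1(c2), f2(c0), f2(c2).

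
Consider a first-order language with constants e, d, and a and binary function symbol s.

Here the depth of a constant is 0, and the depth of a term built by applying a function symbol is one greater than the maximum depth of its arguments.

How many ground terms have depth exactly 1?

Let N_k = |{terms of depth ≤ k}|. Then N_0 = 3 and N_k = 3 + N_{k-1}^2 for k ≥ 1 (one summand per function symbol, arity giving the exponent).
N_0 = 3
N_1 = 3 + 3^2 = 12
Terms of depth exactly 1: N_1 − N_0 = 12 − 3 = 9.

9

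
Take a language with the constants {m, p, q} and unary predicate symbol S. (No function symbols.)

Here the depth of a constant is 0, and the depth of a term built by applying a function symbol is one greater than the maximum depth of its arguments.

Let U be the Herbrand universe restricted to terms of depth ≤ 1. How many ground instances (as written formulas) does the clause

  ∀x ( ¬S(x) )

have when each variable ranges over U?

Ground terms of depth ≤ 1:
  With no function symbols every ground term is a constant, so there are exactly 3 ground terms at every depth bound.
  N_0 = 3
  N_1 = 3
  Explicitly: m, p, q.
So there are 3 ground terms available for substitution.
The variable x ranges independently over the available ground terms, and distinct assignments produce distinct instances.
Number of ground instances = 3.

3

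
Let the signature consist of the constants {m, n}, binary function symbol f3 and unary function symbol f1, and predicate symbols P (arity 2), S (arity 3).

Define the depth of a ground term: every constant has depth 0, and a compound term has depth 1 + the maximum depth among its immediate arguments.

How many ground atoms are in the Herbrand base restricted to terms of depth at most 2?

410700

First count ground terms of depth ≤ 2.
Let N_k = |{terms of depth ≤ k}|. Then N_0 = 2 and N_k = 2 + N_{k-1}^2 + N_{k-1} for k ≥ 1 (one summand per function symbol, arity giving the exponent).
N_0 = 2
N_1 = 2 + 2^2 + 2 = 8
N_2 = 2 + 8^2 + 8 = 74
So |H| = 74.
Ground atoms are formed by filling each argument slot of a predicate with a term from H, so an r-ary predicate gives |H|^r atoms:
  P: 74^2 = 5476;  S: 74^3 = 405224
Total ground atoms: 5476 + 405224 = 410700.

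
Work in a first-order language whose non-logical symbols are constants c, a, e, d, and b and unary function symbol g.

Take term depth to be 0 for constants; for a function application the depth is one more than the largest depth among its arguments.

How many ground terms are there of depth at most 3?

20

Let N_k count ground terms of depth at most k. Each non-constant term of depth ≤ k is some function symbol applied to depth-≤(k−1) arguments, giving N_k = 5 + N_{k-1}.
N_0 = 5
N_1 = 5 + 5 = 10
N_2 = 5 + 10 = 15
N_3 = 5 + 15 = 20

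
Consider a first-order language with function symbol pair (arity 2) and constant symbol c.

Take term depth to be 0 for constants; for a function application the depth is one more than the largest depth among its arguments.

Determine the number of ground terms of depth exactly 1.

Count level by level. With function symbols pair/2, the terms of depth ≤ k are the 1 constant together with each function applied to depth-≤(k−1) tuples, so N_k = 1 + N_{k-1}^2.
N_0 = 1
N_1 = 1 + 1^2 = 2
Terms of depth exactly 1: N_1 − N_0 = 2 − 1 = 1.

1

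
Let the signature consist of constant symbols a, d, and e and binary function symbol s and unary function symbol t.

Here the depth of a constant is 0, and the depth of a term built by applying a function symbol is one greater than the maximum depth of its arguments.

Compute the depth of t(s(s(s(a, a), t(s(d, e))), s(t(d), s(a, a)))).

depth(s(a, a)) = 1 + max(0, 0) = 1
depth(s(d, e)) = 1 + max(0, 0) = 1
depth(t(s(d, e))) = 1 + depth(s(d, e)) = 1 + 1 = 2
depth(s(s(a, a), t(s(d, e)))) = 1 + max(1, 2) = 3
depth(t(d)) = 1 + depth(d) = 1 + 0 = 1
depth(s(t(d), s(a, a))) = 1 + max(1, 1) = 2
depth(s(s(s(a, a), t(s(d, e))), s(t(d), s(a, a)))) = 1 + max(3, 2) = 4
depth(t(s(s(s(a, a), t(s(d, e))), s(t(d), s(a, a))))) = 1 + depth(s(s(s(a, a), t(s(d, e))), s(t(d), s(a, a)))) = 1 + 4 = 5

5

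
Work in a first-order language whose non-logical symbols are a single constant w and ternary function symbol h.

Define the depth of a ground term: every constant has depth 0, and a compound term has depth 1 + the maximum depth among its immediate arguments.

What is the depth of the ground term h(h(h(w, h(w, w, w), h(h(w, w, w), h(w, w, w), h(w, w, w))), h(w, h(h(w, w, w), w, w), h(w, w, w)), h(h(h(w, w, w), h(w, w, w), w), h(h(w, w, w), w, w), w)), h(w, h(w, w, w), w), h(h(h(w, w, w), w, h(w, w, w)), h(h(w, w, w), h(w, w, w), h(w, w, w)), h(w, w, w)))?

depth(h(w, w, w)) = 1 + max(0, 0, 0) = 1
depth(h(h(w, w, w), h(w, w, w), h(w, w, w))) = 1 + max(1, 1, 1) = 2
depth(h(w, h(w, w, w), h(h(w, w, w), h(w, w, w), h(w, w, w)))) = 1 + max(0, 1, 2) = 3
depth(h(h(w, w, w), w, w)) = 1 + max(1, 0, 0) = 2
depth(h(w, h(h(w, w, w), w, w), h(w, w, w))) = 1 + max(0, 2, 1) = 3
depth(h(h(w, w, w), h(w, w, w), w)) = 1 + max(1, 1, 0) = 2
depth(h(h(h(w, w, w), h(w, w, w), w), h(h(w, w, w), w, w), w)) = 1 + max(2, 2, 0) = 3
depth(h(h(w, h(w, w, w), h(h(w, w, w), h(w, w, w), h(w, w, w))), h(w, h(h(w, w, w), w, w), h(w, w, w)), h(h(h(w, w, w), h(w, w, w), w), h(h(w, w, w), w, w), w))) = 1 + max(3, 3, 3) = 4
depth(h(w, h(w, w, w), w)) = 1 + max(0, 1, 0) = 2
depth(h(h(w, w, w), w, h(w, w, w))) = 1 + max(1, 0, 1) = 2
depth(h(h(h(w, w, w), w, h(w, w, w)), h(h(w, w, w), h(w, w, w), h(w, w, w)), h(w, w, w))) = 1 + max(2, 2, 1) = 3
depth(h(h(h(w, h(w, w, w), h(h(w, w, w), h(w, w, w), h(w, w, w))), h(w, h(h(w, w, w), w, w), h(w, w, w)), h(h(h(w, w, w), h(w, w, w), w), h(h(w, w, w), w, w), w)), h(w, h(w, w, w), w), h(h(h(w, w, w), w, h(w, w, w)), h(h(w, w, w), h(w, w, w), h(w, w, w)), h(w, w, w)))) = 1 + max(4, 2, 3) = 5

5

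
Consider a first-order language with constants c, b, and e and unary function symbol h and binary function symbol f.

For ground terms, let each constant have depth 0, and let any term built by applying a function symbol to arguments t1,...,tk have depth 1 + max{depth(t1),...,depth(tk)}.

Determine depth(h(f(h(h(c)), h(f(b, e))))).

depth(h(c)) = 1 + depth(c) = 1 + 0 = 1
depth(h(h(c))) = 1 + depth(h(c)) = 1 + 1 = 2
depth(f(b, e)) = 1 + max(0, 0) = 1
depth(h(f(b, e))) = 1 + depth(f(b, e)) = 1 + 1 = 2
depth(f(h(h(c)), h(f(b, e)))) = 1 + max(2, 2) = 3
depth(h(f(h(h(c)), h(f(b, e))))) = 1 + depth(f(h(h(c)), h(f(b, e)))) = 1 + 3 = 4

4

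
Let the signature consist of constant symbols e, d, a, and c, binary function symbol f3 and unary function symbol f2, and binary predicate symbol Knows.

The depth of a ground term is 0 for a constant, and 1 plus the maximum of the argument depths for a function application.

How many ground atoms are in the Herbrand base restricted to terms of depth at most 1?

First count ground terms of depth ≤ 1.
Let N_k = |{terms of depth ≤ k}|. Then N_0 = 4 and N_k = 4 + N_{k-1}^2 + N_{k-1} for k ≥ 1 (one summand per function symbol, arity giving the exponent).
N_0 = 4
N_1 = 4 + 4^2 + 4 = 24
So |H| = 24.
A ground atom is a predicate applied to a tuple of terms from H, so the count is the sum over predicates of |H|^arity:
  Knows: 24^2 = 576
Total ground atoms: 576.

576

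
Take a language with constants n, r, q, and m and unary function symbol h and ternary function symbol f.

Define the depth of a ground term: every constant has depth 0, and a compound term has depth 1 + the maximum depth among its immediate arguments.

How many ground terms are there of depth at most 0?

4

Let N_k = |{terms of depth ≤ k}|. Then N_0 = 4 and N_k = 4 + N_{k-1} + N_{k-1}^3 for k ≥ 1 (one summand per function symbol, arity giving the exponent).
N_0 = 4
Explicitly: n, r, q, m.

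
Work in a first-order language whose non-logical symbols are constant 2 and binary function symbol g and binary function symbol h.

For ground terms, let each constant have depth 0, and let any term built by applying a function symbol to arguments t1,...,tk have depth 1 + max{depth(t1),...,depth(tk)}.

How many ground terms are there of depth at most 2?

19

Let N_k = |{terms of depth ≤ k}|. Then N_0 = 1 and N_k = 1 + N_{k-1}^2 + N_{k-1}^2 for k ≥ 1 (one summand per function symbol, arity giving the exponent).
N_0 = 1
N_1 = 1 + 1^2 + 1^2 = 3
N_2 = 1 + 3^2 + 3^2 = 19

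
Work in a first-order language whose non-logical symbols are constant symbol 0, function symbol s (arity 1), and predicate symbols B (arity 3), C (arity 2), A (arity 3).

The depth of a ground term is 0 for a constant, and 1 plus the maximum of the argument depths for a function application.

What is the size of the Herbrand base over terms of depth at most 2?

63

First count ground terms of depth ≤ 2.
If N_k denotes the number of depth-≤k ground terms, the 1 constant gives N_0 = 1, and each function symbol of arity r contributes N_{k-1}^r new terms at level k: N_k = 1 + N_{k-1}.
N_0 = 1
N_1 = 1 + 1 = 2
N_2 = 1 + 2 = 3
Explicitly: 0, s(0), s(s(0)).
So |H| = 3.
For each predicate symbol, the number of ground atoms is |H| raised to its arity; summing:
  B: 3^3 = 27;  C: 3^2 = 9;  A: 3^3 = 27
Total ground atoms: 27 + 9 + 27 = 63.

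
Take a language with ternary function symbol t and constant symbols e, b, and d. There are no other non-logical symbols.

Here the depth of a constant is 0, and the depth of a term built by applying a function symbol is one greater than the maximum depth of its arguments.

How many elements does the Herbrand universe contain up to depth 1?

If N_k denotes the number of depth-≤k ground terms, the 3 constants give N_0 = 3, and each function symbol of arity r contributes N_{k-1}^r new terms at level k: N_k = 3 + N_{k-1}^3.
N_0 = 3
N_1 = 3 + 3^3 = 30

30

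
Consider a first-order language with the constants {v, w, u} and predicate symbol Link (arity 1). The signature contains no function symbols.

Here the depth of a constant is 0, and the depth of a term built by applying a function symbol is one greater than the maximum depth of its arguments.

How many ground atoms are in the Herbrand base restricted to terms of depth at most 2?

First count ground terms of depth ≤ 2.
With no function symbols every ground term is a constant, so there are exactly 3 ground terms at every depth bound.
N_0 = 3
N_1 = 3
N_2 = 3
So |H| = 3.
Ground atoms are formed by filling each argument slot of a predicate with a term from H, so an r-ary predicate gives |H|^r atoms:
  Link: 3
Total ground atoms: 3.

3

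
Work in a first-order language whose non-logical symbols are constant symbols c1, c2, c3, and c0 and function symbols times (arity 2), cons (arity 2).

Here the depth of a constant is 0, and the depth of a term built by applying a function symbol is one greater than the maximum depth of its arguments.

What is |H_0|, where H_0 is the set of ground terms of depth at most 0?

4

Count level by level. With function symbols times/2, cons/2, the terms of depth ≤ k are the 4 constants together with each function applied to depth-≤(k−1) tuples, so N_k = 4 + N_{k-1}^2 + N_{k-1}^2.
N_0 = 4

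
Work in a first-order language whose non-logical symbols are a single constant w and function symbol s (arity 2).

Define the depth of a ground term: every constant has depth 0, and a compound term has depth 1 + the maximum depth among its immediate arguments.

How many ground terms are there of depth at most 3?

26

Count level by level. With function symbols s/2, the terms of depth ≤ k are the 1 constant together with each function applied to depth-≤(k−1) tuples, so N_k = 1 + N_{k-1}^2.
N_0 = 1
N_1 = 1 + 1^2 = 2
N_2 = 1 + 2^2 = 5
N_3 = 1 + 5^2 = 26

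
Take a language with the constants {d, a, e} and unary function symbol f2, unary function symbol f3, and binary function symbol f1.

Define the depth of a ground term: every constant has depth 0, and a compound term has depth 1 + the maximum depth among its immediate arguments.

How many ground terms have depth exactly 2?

Let N_k count ground terms of depth at most k. Each non-constant term of depth ≤ k is some function symbol applied to depth-≤(k−1) arguments, giving N_k = 3 + N_{k-1} + N_{k-1} + N_{k-1}^2.
N_0 = 3
N_1 = 3 + 3 + 3 + 3^2 = 18
N_2 = 3 + 18 + 18 + 18^2 = 363
Terms of depth exactly 2: N_2 − N_1 = 363 − 18 = 345.

345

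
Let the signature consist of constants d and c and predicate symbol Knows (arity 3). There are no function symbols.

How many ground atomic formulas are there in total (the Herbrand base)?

With no function symbols, the Herbrand universe is just the 2 constants.
Ground atoms per predicate: Knows: 2^3 = 8.
Herbrand base size = 8 = 8.

8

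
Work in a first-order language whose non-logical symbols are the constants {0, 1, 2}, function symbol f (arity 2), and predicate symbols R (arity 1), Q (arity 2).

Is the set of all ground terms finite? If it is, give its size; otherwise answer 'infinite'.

infinite

The signature has at least one function symbol (f, arity 2) and at least one constant (0).
Iterating f gives infinitely many distinct ground terms: 0, f(0, 0), f(f(0, 0), f(0, 0)), ...
So the Herbrand universe is infinite.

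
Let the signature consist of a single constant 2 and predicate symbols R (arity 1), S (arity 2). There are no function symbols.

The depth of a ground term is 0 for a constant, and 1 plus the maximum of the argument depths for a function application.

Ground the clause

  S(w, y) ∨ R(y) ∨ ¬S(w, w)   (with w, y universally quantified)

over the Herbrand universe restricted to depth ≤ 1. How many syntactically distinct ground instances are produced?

Ground terms of depth ≤ 1:
  With no function symbols every ground term is a constant, so there is exactly 1 ground term at every depth bound.
  N_0 = 1
  N_1 = 1
So there is exactly 1 ground term available for substitution.
Each of w, y ranges independently over the available ground terms, and distinct assignments produce distinct instances.
Number of ground instances = 1^2 = 1.

1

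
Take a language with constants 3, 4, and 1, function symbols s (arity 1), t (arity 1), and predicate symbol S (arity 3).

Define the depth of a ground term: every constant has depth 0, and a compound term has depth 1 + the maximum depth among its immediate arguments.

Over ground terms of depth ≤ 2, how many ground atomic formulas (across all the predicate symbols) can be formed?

9261

First count ground terms of depth ≤ 2.
If N_k denotes the number of depth-≤k ground terms, the 3 constants give N_0 = 3, and each function symbol of arity r contributes N_{k-1}^r new terms at level k: N_k = 3 + N_{k-1} + N_{k-1}.
N_0 = 3
N_1 = 3 + 3 + 3 = 9
N_2 = 3 + 9 + 9 = 21
So |H| = 21.
For each predicate symbol, the number of ground atoms is |H| raised to its arity; summing:
  S: 21^3 = 9261
Total ground atoms: 9261.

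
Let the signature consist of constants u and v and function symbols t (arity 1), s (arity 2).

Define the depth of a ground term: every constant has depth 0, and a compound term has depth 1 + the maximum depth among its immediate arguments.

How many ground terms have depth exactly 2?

66

Let N_k count ground terms of depth at most k. Each non-constant term of depth ≤ k is some function symbol applied to depth-≤(k−1) arguments, giving N_k = 2 + N_{k-1} + N_{k-1}^2.
N_0 = 2
N_1 = 2 + 2 + 2^2 = 8
N_2 = 2 + 8 + 8^2 = 74
Terms of depth exactly 2: N_2 − N_1 = 74 − 8 = 66.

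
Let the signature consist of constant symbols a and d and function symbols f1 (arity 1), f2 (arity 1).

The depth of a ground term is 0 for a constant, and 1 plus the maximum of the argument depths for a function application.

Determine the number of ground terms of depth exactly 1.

4

If N_k denotes the number of depth-≤k ground terms, the 2 constants give N_0 = 2, and each function symbol of arity r contributes N_{k-1}^r new terms at level k: N_k = 2 + N_{k-1} + N_{k-1}.
N_0 = 2
N_1 = 2 + 2 + 2 = 6
Terms of depth exactly 1: N_1 − N_0 = 6 − 2 = 4.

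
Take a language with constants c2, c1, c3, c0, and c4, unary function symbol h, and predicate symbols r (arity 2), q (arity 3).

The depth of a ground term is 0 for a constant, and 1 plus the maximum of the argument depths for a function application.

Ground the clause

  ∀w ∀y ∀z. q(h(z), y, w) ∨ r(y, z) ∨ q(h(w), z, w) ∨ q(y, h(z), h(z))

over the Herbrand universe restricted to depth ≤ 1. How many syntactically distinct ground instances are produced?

Ground terms of depth ≤ 1:
  If N_k denotes the number of depth-≤k ground terms, the 5 constants give N_0 = 5, and each function symbol of arity r contributes N_{k-1}^r new terms at level k: N_k = 5 + N_{k-1}.
  N_0 = 5
  N_1 = 5 + 5 = 10
  Explicitly: c2, c1, c3, c0, c4, h(c2), h(c1), h(c3), h(c0), h(c4).
So there are 10 ground terms available for substitution.
The clause has 3 distinct variables (w, y, z), each appearing in the body. In the free term algebra distinct substitutions yield syntactically distinct ground instances.
Number of ground instances = 10^3 = 1000.

1000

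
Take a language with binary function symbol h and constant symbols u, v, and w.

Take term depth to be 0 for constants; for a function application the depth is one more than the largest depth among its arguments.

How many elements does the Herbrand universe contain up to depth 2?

If N_k denotes the number of depth-≤k ground terms, the 3 constants give N_0 = 3, and each function symbol of arity r contributes N_{k-1}^r new terms at level k: N_k = 3 + N_{k-1}^2.
N_0 = 3
N_1 = 3 + 3^2 = 12
N_2 = 3 + 12^2 = 147

147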